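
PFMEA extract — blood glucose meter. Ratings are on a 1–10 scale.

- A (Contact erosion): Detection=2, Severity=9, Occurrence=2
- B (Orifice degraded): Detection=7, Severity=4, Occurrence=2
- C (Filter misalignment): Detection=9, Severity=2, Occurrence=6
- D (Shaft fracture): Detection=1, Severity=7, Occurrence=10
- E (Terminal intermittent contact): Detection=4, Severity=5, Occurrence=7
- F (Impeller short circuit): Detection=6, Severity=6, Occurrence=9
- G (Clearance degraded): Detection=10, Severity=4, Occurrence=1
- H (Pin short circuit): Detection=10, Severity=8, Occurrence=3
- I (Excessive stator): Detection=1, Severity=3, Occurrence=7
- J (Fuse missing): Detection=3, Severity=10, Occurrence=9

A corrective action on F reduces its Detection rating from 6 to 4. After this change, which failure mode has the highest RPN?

RPN = Severity × Occurrence × Detection:
  A: 9 × 2 × 2 = 36
  B: 4 × 2 × 7 = 56
  C: 2 × 6 × 9 = 108
  D: 7 × 10 × 1 = 70
  E: 5 × 7 × 4 = 140
  F: 6 × 9 × 6 = 324
  G: 4 × 1 × 10 = 40
  H: 8 × 3 × 10 = 240
  I: 3 × 7 × 1 = 21
  J: 10 × 9 × 3 = 270
After action: F → 6 × 9 × 4 = 216.
Revised RPNs: J=270, H=240, F=216, E=140, C=108, D=70, B=56, G=40, A=36, I=21.
Highest is now J (270).

J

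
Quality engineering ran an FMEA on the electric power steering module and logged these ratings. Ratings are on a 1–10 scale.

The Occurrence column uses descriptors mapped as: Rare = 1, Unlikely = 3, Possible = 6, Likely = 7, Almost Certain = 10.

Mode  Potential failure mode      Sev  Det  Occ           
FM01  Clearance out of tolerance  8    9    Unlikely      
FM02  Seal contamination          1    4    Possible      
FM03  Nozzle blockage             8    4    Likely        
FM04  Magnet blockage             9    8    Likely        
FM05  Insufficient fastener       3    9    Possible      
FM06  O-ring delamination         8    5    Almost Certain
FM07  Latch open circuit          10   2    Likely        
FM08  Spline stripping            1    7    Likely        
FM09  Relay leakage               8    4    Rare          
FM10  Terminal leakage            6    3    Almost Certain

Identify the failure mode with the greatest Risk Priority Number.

FM04

RPN = Severity × Occurrence × Detection:
  FM01: 8 × 3 × 9 = 216
  FM02: 1 × 6 × 4 = 24
  FM03: 8 × 7 × 4 = 224
  FM04: 9 × 7 × 8 = 504
  FM05: 3 × 6 × 9 = 162
  FM06: 8 × 10 × 5 = 400
  FM07: 10 × 7 × 2 = 140
  FM08: 1 × 7 × 7 = 49
  FM09: 8 × 1 × 4 = 32
  FM10: 6 × 10 × 3 = 180
Highest RPN is 504 → FM04.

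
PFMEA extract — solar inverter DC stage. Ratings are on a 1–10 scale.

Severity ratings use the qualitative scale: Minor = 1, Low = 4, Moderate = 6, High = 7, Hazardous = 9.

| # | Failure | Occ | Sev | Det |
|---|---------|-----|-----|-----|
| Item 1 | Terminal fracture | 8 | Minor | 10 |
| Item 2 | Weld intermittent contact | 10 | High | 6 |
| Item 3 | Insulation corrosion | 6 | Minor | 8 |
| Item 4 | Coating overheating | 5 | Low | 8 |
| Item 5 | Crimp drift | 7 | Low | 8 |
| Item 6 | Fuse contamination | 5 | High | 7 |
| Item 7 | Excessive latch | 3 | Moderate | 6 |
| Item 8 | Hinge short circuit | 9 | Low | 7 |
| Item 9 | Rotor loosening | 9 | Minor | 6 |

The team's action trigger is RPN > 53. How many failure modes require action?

RPN = Severity × Occurrence × Detection:
  Item 1: 1 × 8 × 10 = 80
  Item 2: 7 × 10 × 6 = 420
  Item 3: 1 × 6 × 8 = 48
  Item 4: 4 × 5 × 8 = 160
  Item 5: 4 × 7 × 8 = 224
  Item 6: 7 × 5 × 7 = 245
  Item 7: 6 × 3 × 6 = 108
  Item 8: 4 × 9 × 7 = 252
  Item 9: 1 × 9 × 6 = 54
Modes with RPN > 53: Item 1 (80), Item 2 (420), Item 4 (160), Item 5 (224), Item 6 (245), Item 7 (108), Item 8 (252), Item 9 (54) → 8.

8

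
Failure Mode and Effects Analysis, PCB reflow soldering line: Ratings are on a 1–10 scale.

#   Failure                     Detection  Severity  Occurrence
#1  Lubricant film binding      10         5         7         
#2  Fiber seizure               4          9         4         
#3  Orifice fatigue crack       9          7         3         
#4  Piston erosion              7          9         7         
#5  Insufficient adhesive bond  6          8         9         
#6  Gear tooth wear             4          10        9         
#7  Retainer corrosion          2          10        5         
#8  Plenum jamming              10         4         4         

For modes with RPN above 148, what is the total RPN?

RPN = Severity × Occurrence × Detection:
  #1: 5 × 7 × 10 = 350
  #2: 9 × 4 × 4 = 144
  #3: 7 × 3 × 9 = 189
  #4: 9 × 7 × 7 = 441
  #5: 8 × 9 × 6 = 432
  #6: 10 × 9 × 4 = 360
  #7: 10 × 5 × 2 = 100
  #8: 4 × 4 × 10 = 160
RPN > 148: #1 (350), #3 (189), #4 (441), #5 (432), #6 (360), #8 (160).
Sum: 350 + 189 + 441 + 432 + 360 + 160 = 1932.

1932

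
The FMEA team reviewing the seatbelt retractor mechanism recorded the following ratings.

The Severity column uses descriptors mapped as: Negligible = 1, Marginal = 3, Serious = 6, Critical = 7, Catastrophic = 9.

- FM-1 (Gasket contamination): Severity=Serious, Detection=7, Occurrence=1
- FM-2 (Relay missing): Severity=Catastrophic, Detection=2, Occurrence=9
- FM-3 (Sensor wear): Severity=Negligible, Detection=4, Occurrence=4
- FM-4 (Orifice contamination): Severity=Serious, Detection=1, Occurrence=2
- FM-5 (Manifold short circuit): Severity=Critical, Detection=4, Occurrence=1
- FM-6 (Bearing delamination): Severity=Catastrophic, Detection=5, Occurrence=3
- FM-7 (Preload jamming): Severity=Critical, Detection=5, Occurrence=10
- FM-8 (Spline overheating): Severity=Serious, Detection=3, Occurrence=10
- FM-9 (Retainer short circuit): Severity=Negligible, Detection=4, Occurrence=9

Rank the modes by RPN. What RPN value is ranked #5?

42

RPN = Severity × Occurrence × Detection:
  FM-1: 6 × 1 × 7 = 42
  FM-2: 9 × 9 × 2 = 162
  FM-3: 1 × 4 × 4 = 16
  FM-4: 6 × 2 × 1 = 12
  FM-5: 7 × 1 × 4 = 28
  FM-6: 9 × 3 × 5 = 135
  FM-7: 7 × 10 × 5 = 350
  FM-8: 6 × 10 × 3 = 180
  FM-9: 1 × 9 × 4 = 36
Sorted descending: 350, 180, 162, 135, 42, 36, 28, 16, 12.
The fifth-highest RPN is 42 (FM-1).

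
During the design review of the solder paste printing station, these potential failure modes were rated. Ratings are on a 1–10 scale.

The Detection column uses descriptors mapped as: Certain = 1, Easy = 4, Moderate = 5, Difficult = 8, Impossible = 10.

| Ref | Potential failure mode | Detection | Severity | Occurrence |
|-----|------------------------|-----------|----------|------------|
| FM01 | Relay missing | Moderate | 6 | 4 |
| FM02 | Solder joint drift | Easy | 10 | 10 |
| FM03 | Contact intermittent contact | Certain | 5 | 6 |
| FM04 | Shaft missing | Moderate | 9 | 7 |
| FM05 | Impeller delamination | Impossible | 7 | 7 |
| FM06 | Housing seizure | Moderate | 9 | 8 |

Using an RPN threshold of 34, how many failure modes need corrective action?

5

RPN = Severity × Occurrence × Detection:
  FM01: 6 × 4 × 5 = 120
  FM02: 10 × 10 × 4 = 400
  FM03: 5 × 6 × 1 = 30
  FM04: 9 × 7 × 5 = 315
  FM05: 7 × 7 × 10 = 490
  FM06: 9 × 8 × 5 = 360
Modes with RPN ≥ 34: FM01 (120), FM02 (400), FM04 (315), FM05 (490), FM06 (360) → 5.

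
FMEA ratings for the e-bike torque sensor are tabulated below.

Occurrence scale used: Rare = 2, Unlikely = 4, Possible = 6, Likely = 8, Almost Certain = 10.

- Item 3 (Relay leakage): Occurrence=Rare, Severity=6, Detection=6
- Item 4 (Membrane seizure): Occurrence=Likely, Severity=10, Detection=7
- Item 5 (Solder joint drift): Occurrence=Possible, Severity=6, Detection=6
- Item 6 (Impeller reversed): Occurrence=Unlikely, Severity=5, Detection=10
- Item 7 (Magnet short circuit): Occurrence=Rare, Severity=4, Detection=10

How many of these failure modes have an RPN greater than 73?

4

RPN = Severity × Occurrence × Detection:
  Item 3: 6 × 2 × 6 = 72
  Item 4: 10 × 8 × 7 = 560
  Item 5: 6 × 6 × 6 = 216
  Item 6: 5 × 4 × 10 = 200
  Item 7: 4 × 2 × 10 = 80
Modes with RPN > 73: Item 4 (560), Item 5 (216), Item 6 (200), Item 7 (80) → 4.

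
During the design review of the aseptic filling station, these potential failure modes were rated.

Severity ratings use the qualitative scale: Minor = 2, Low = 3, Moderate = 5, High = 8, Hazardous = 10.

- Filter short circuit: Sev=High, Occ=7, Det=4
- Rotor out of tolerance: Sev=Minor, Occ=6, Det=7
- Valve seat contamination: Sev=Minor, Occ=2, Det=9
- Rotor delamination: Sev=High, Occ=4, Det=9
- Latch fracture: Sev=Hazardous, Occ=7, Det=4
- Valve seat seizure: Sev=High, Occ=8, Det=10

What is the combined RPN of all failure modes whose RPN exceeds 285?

928

RPN = Severity × Occurrence × Detection:
  Filter short circuit: 8 × 7 × 4 = 224
  Rotor out of tolerance: 2 × 6 × 7 = 84
  Valve seat contamination: 2 × 2 × 9 = 36
  Rotor delamination: 8 × 4 × 9 = 288
  Latch fracture: 10 × 7 × 4 = 280
  Valve seat seizure: 8 × 8 × 10 = 640
RPN > 285: Rotor delamination (288), Valve seat seizure (640).
Sum: 288 + 640 = 928.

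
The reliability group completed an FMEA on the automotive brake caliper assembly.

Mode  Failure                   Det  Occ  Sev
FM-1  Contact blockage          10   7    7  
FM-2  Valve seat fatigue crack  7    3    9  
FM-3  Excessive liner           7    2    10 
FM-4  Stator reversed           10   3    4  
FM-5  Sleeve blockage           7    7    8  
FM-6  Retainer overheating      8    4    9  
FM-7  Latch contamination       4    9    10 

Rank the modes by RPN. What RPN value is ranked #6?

RPN = Severity × Occurrence × Detection:
  FM-1: 7 × 7 × 10 = 490
  FM-2: 9 × 3 × 7 = 189
  FM-3: 10 × 2 × 7 = 140
  FM-4: 4 × 3 × 10 = 120
  FM-5: 8 × 7 × 7 = 392
  FM-6: 9 × 4 × 8 = 288
  FM-7: 10 × 9 × 4 = 360
Sorted descending: 490, 392, 360, 288, 189, 140, 120.
The sixth-highest RPN is 140 (FM-3).

140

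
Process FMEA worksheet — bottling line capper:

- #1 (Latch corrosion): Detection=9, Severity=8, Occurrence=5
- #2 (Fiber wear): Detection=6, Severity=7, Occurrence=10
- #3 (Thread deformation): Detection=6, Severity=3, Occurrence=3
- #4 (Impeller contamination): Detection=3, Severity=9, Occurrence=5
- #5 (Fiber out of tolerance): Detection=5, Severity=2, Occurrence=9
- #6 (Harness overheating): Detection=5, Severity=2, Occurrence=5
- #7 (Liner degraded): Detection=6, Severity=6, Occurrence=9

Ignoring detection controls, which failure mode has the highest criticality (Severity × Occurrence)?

#2

Criticality = Severity × Occurrence:
  #1: 8 × 5 = 40
  #2: 7 × 10 = 70
  #3: 3 × 3 = 9
  #4: 9 × 5 = 45
  #5: 2 × 9 = 18
  #6: 2 × 5 = 10
  #7: 6 × 9 = 54
Highest criticality is 70 → #2.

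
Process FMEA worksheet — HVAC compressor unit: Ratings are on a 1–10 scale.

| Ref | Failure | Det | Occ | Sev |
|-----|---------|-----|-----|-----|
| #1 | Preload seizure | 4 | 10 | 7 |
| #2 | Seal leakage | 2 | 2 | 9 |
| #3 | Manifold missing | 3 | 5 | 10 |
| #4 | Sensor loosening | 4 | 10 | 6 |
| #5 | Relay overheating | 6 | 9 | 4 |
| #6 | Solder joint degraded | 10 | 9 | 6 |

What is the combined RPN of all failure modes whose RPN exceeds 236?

RPN = Severity × Occurrence × Detection:
  #1: 7 × 10 × 4 = 280
  #2: 9 × 2 × 2 = 36
  #3: 10 × 5 × 3 = 150
  #4: 6 × 10 × 4 = 240
  #5: 4 × 9 × 6 = 216
  #6: 6 × 9 × 10 = 540
RPN > 236: #1 (280), #4 (240), #6 (540).
Sum: 280 + 240 + 540 = 1060.

1060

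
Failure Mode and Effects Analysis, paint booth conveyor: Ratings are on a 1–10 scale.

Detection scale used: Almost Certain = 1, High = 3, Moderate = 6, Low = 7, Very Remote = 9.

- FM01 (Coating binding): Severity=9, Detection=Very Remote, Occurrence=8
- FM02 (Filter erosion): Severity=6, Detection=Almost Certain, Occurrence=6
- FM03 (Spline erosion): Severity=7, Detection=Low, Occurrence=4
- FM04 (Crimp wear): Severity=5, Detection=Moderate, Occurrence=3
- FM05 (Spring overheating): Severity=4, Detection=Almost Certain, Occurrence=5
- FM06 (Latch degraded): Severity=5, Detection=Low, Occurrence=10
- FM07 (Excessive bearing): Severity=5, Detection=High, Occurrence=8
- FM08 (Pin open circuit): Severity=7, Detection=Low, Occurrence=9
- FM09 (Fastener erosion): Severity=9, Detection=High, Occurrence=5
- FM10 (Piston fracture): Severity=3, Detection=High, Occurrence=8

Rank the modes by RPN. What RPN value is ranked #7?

90

RPN = Severity × Occurrence × Detection:
  FM01: 9 × 8 × 9 = 648
  FM02: 6 × 6 × 1 = 36
  FM03: 7 × 4 × 7 = 196
  FM04: 5 × 3 × 6 = 90
  FM05: 4 × 5 × 1 = 20
  FM06: 5 × 10 × 7 = 350
  FM07: 5 × 8 × 3 = 120
  FM08: 7 × 9 × 7 = 441
  FM09: 9 × 5 × 3 = 135
  FM10: 3 × 8 × 3 = 72
Sorted descending: 648, 441, 350, 196, 135, 120, 90, 72, 36, 20.
The seventh-highest RPN is 90 (FM04).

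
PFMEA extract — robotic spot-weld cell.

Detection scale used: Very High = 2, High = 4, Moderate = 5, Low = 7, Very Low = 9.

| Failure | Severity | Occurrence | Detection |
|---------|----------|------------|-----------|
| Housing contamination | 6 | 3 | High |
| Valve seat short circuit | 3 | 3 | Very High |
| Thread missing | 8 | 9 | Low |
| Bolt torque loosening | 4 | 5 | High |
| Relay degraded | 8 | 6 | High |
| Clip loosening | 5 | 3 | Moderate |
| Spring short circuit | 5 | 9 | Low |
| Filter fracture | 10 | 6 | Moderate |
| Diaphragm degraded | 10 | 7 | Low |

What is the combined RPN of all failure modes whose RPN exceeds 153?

RPN = Severity × Occurrence × Detection:
  Housing contamination: 6 × 3 × 4 = 72
  Valve seat short circuit: 3 × 3 × 2 = 18
  Thread missing: 8 × 9 × 7 = 504
  Bolt torque loosening: 4 × 5 × 4 = 80
  Relay degraded: 8 × 6 × 4 = 192
  Clip loosening: 5 × 3 × 5 = 75
  Spring short circuit: 5 × 9 × 7 = 315
  Filter fracture: 10 × 6 × 5 = 300
  Diaphragm degraded: 10 × 7 × 7 = 490
RPN > 153: Thread missing (504), Relay degraded (192), Spring short circuit (315), Filter fracture (300), Diaphragm degraded (490).
Sum: 504 + 192 + 315 + 300 + 490 = 1801.

1801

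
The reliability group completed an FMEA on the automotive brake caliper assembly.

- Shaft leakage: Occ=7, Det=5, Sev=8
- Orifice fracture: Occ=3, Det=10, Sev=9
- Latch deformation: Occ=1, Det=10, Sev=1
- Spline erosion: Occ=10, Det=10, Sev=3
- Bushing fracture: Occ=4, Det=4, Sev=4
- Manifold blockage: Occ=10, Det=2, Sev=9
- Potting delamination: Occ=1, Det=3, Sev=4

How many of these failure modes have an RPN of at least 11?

6

RPN = Severity × Occurrence × Detection:
  Shaft leakage: 8 × 7 × 5 = 280
  Orifice fracture: 9 × 3 × 10 = 270
  Latch deformation: 1 × 1 × 10 = 10
  Spline erosion: 3 × 10 × 10 = 300
  Bushing fracture: 4 × 4 × 4 = 64
  Manifold blockage: 9 × 10 × 2 = 180
  Potting delamination: 4 × 1 × 3 = 12
Modes with RPN ≥ 11: Shaft leakage (280), Orifice fracture (270), Spline erosion (300), Bushing fracture (64), Manifold blockage (180), Potting delamination (12) → 6.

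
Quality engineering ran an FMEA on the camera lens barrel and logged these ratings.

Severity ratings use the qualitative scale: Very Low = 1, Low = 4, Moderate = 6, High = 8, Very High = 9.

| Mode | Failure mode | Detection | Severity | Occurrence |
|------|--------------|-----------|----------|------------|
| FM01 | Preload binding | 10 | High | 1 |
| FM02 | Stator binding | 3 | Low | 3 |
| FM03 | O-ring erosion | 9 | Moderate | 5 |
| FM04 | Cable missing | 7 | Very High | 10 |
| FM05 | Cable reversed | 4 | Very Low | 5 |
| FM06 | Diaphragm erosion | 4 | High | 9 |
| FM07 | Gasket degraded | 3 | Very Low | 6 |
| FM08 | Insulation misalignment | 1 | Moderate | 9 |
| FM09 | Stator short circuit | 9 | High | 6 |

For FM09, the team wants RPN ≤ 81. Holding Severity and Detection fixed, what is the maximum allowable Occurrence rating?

1

FM09: S=8, O=6, D=9 → current RPN = 432.
Fixed product = 72. Need 72 × O ≤ 81, so O ≤ 81/72 = 1.12.
Maximum integer Occurrence rating = 1 (gives RPN 72; O=2 would give 144 > 81).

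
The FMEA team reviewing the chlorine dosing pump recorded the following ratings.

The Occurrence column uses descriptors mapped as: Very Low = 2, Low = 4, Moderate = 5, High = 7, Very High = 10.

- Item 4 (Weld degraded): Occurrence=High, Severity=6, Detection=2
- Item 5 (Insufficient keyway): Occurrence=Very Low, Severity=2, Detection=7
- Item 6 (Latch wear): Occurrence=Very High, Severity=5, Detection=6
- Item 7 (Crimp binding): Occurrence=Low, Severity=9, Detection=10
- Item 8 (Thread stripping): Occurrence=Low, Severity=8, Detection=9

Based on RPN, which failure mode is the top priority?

RPN = Severity × Occurrence × Detection:
  Item 4: 6 × 7 × 2 = 84
  Item 5: 2 × 2 × 7 = 28
  Item 6: 5 × 10 × 6 = 300
  Item 7: 9 × 4 × 10 = 360
  Item 8: 8 × 4 × 9 = 288
Highest RPN is 360 → Item 7.

Item 7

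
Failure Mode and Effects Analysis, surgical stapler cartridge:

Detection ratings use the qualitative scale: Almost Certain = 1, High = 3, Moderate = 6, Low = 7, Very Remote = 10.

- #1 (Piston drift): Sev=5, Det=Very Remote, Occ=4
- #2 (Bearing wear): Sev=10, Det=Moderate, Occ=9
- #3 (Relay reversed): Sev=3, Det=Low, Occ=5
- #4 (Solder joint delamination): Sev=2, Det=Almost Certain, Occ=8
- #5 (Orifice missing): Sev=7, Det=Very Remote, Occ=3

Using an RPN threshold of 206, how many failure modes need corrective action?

2

RPN = Severity × Occurrence × Detection:
  #1: 5 × 4 × 10 = 200
  #2: 10 × 9 × 6 = 540
  #3: 3 × 5 × 7 = 105
  #4: 2 × 8 × 1 = 16
  #5: 7 × 3 × 10 = 210
Modes with RPN ≥ 206: #2 (540), #5 (210) → 2.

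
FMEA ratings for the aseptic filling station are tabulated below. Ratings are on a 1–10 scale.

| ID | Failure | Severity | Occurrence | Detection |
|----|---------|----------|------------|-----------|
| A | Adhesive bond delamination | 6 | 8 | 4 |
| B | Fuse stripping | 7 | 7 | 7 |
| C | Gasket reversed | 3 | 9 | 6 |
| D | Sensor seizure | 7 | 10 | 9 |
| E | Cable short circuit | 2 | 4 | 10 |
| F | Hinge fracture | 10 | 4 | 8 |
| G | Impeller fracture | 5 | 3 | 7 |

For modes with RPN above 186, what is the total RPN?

1485

RPN = Severity × Occurrence × Detection:
  A: 6 × 8 × 4 = 192
  B: 7 × 7 × 7 = 343
  C: 3 × 9 × 6 = 162
  D: 7 × 10 × 9 = 630
  E: 2 × 4 × 10 = 80
  F: 10 × 4 × 8 = 320
  G: 5 × 3 × 7 = 105
RPN > 186: A (192), B (343), D (630), F (320).
Sum: 192 + 343 + 630 + 320 = 1485.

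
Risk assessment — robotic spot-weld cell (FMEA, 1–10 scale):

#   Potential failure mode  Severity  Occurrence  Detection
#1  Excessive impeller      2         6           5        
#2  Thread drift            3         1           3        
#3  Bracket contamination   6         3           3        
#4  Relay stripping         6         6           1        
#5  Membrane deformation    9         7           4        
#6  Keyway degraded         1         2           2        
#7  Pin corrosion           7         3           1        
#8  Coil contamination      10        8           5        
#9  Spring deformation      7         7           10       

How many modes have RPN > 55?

RPN = Severity × Occurrence × Detection:
  #1: 2 × 6 × 5 = 60
  #2: 3 × 1 × 3 = 9
  #3: 6 × 3 × 3 = 54
  #4: 6 × 6 × 1 = 36
  #5: 9 × 7 × 4 = 252
  #6: 1 × 2 × 2 = 4
  #7: 7 × 3 × 1 = 21
  #8: 10 × 8 × 5 = 400
  #9: 7 × 7 × 10 = 490
Modes with RPN > 55: #1 (60), #5 (252), #8 (400), #9 (490) → 4.

4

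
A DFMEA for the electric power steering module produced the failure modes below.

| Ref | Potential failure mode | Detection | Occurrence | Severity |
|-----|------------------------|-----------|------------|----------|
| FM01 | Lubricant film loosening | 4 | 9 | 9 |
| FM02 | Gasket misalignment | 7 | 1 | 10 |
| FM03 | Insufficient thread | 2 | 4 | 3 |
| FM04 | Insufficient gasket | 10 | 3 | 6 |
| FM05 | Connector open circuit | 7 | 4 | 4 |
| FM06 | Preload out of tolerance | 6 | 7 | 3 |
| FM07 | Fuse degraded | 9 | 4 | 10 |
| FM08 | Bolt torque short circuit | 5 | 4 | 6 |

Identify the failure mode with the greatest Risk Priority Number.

FM07

RPN = Severity × Occurrence × Detection:
  FM01: 9 × 9 × 4 = 324
  FM02: 10 × 1 × 7 = 70
  FM03: 3 × 4 × 2 = 24
  FM04: 6 × 3 × 10 = 180
  FM05: 4 × 4 × 7 = 112
  FM06: 3 × 7 × 6 = 126
  FM07: 10 × 4 × 9 = 360
  FM08: 6 × 4 × 5 = 120
Highest RPN is 360 → FM07.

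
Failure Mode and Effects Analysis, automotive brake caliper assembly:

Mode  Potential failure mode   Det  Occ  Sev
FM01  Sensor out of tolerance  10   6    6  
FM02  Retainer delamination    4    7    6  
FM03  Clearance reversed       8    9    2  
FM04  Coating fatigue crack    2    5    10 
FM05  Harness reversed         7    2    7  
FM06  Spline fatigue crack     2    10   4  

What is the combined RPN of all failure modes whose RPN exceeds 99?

RPN = Severity × Occurrence × Detection:
  FM01: 6 × 6 × 10 = 360
  FM02: 6 × 7 × 4 = 168
  FM03: 2 × 9 × 8 = 144
  FM04: 10 × 5 × 2 = 100
  FM05: 7 × 2 × 7 = 98
  FM06: 4 × 10 × 2 = 80
RPN > 99: FM01 (360), FM02 (168), FM03 (144), FM04 (100).
Sum: 360 + 168 + 144 + 100 = 772.

772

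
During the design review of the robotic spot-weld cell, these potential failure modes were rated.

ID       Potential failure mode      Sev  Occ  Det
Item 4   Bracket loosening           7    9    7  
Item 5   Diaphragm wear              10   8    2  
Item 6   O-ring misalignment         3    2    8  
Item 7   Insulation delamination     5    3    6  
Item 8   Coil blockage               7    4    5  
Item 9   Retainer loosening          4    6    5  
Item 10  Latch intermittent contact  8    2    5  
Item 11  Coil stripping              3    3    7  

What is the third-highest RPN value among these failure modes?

140

RPN = Severity × Occurrence × Detection:
  Item 4: 7 × 9 × 7 = 441
  Item 5: 10 × 8 × 2 = 160
  Item 6: 3 × 2 × 8 = 48
  Item 7: 5 × 3 × 6 = 90
  Item 8: 7 × 4 × 5 = 140
  Item 9: 4 × 6 × 5 = 120
  Item 10: 8 × 2 × 5 = 80
  Item 11: 3 × 3 × 7 = 63
Sorted descending: 441, 160, 140, 120, 90, 80, 63, 48.
The third-highest RPN is 140 (Item 8).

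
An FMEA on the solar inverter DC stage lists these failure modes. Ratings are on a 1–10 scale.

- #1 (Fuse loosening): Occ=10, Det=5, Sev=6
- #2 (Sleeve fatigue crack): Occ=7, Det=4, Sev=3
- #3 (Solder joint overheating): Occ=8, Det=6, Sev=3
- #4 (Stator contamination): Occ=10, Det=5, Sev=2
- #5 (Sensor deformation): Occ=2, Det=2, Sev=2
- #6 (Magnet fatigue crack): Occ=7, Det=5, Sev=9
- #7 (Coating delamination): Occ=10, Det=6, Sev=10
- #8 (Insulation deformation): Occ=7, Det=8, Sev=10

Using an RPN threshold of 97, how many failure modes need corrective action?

RPN = Severity × Occurrence × Detection:
  #1: 6 × 10 × 5 = 300
  #2: 3 × 7 × 4 = 84
  #3: 3 × 8 × 6 = 144
  #4: 2 × 10 × 5 = 100
  #5: 2 × 2 × 2 = 8
  #6: 9 × 7 × 5 = 315
  #7: 10 × 10 × 6 = 600
  #8: 10 × 7 × 8 = 560
Modes with RPN ≥ 97: #1 (300), #3 (144), #4 (100), #6 (315), #7 (600), #8 (560) → 6.

6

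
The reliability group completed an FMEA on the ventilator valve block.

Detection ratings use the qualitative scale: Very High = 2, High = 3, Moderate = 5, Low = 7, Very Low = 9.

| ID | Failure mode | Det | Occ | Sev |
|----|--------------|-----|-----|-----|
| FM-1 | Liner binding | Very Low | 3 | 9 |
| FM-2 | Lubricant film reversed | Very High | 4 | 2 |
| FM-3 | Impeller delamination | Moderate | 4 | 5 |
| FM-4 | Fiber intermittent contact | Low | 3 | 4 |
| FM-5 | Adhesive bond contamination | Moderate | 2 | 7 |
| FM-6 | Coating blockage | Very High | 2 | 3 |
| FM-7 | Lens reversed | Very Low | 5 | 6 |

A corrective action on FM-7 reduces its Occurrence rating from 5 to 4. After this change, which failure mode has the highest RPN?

FM-1

RPN = Severity × Occurrence × Detection:
  FM-1: 9 × 3 × 9 = 243
  FM-2: 2 × 4 × 2 = 16
  FM-3: 5 × 4 × 5 = 100
  FM-4: 4 × 3 × 7 = 84
  FM-5: 7 × 2 × 5 = 70
  FM-6: 3 × 2 × 2 = 12
  FM-7: 6 × 5 × 9 = 270
After action: FM-7 → 6 × 4 × 9 = 216.
Revised RPNs: FM-1=243, FM-7=216, FM-3=100, FM-4=84, FM-5=70, FM-2=16, FM-6=12.
Highest is now FM-1 (243).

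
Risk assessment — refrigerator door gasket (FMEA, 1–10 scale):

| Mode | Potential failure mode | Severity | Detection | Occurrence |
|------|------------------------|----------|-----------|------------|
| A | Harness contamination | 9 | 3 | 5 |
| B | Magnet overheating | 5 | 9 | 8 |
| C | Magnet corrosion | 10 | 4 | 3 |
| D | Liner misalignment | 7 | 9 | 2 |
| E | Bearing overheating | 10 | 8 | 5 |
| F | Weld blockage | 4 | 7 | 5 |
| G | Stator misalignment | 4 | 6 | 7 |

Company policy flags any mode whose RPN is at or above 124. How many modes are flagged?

6

RPN = Severity × Occurrence × Detection:
  A: 9 × 5 × 3 = 135
  B: 5 × 8 × 9 = 360
  C: 10 × 3 × 4 = 120
  D: 7 × 2 × 9 = 126
  E: 10 × 5 × 8 = 400
  F: 4 × 5 × 7 = 140
  G: 4 × 7 × 6 = 168
Modes with RPN ≥ 124: A (135), B (360), D (126), E (400), F (140), G (168) → 6.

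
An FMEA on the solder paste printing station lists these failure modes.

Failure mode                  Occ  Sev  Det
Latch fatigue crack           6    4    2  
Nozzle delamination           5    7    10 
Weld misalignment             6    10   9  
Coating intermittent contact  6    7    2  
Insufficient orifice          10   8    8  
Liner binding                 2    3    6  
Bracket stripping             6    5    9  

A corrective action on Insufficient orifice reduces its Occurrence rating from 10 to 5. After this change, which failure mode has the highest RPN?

RPN = Severity × Occurrence × Detection:
  Latch fatigue crack: 4 × 6 × 2 = 48
  Nozzle delamination: 7 × 5 × 10 = 350
  Weld misalignment: 10 × 6 × 9 = 540
  Coating intermittent contact: 7 × 6 × 2 = 84
  Insufficient orifice: 8 × 10 × 8 = 640
  Liner binding: 3 × 2 × 6 = 36
  Bracket stripping: 5 × 6 × 9 = 270
After action: Insufficient orifice → 8 × 5 × 8 = 320.
Revised RPNs: Weld misalignment=540, Nozzle delamination=350, Insufficient orifice=320, Bracket stripping=270, Coating intermittent contact=84, Latch fatigue crack=48, Liner binding=36.
Highest is now Weld misalignment (540).

Weld misalignment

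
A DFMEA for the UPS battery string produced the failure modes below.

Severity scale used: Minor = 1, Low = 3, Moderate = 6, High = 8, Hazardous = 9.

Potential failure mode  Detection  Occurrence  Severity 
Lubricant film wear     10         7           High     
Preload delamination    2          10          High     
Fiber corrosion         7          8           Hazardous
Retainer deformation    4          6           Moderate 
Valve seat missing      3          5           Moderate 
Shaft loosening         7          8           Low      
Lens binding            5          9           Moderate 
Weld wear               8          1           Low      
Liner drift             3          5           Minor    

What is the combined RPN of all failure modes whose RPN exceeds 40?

1896

RPN = Severity × Occurrence × Detection:
  Lubricant film wear: 8 × 7 × 10 = 560
  Preload delamination: 8 × 10 × 2 = 160
  Fiber corrosion: 9 × 8 × 7 = 504
  Retainer deformation: 6 × 6 × 4 = 144
  Valve seat missing: 6 × 5 × 3 = 90
  Shaft loosening: 3 × 8 × 7 = 168
  Lens binding: 6 × 9 × 5 = 270
  Weld wear: 3 × 1 × 8 = 24
  Liner drift: 1 × 5 × 3 = 15
RPN > 40: Lubricant film wear (560), Preload delamination (160), Fiber corrosion (504), Retainer deformation (144), Valve seat missing (90), Shaft loosening (168), Lens binding (270).
Sum: 560 + 160 + 504 + 144 + 90 + 168 + 270 = 1896.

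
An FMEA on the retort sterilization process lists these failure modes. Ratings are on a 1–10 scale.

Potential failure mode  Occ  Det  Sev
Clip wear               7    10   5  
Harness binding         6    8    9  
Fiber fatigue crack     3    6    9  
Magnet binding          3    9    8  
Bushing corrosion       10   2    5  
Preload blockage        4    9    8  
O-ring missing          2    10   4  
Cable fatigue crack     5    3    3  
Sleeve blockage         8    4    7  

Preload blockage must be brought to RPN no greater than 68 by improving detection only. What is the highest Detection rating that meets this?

Preload blockage: S=8, O=4, D=9 → current RPN = 288.
Fixed product = 32. Need 32 × D ≤ 68, so D ≤ 68/32 = 2.12.
Maximum integer Detection rating = 2 (gives RPN 64; D=3 would give 96 > 68).

2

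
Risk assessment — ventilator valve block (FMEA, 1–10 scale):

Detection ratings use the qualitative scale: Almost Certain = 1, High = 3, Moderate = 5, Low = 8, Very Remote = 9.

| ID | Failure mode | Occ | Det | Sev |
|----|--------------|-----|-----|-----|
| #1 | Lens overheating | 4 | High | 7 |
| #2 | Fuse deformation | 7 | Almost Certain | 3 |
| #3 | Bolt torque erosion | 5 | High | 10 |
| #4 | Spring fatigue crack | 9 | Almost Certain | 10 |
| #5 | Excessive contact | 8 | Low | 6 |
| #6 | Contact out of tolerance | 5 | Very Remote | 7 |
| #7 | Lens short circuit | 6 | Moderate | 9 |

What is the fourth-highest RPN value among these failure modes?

RPN = Severity × Occurrence × Detection:
  #1: 7 × 4 × 3 = 84
  #2: 3 × 7 × 1 = 21
  #3: 10 × 5 × 3 = 150
  #4: 10 × 9 × 1 = 90
  #5: 6 × 8 × 8 = 384
  #6: 7 × 5 × 9 = 315
  #7: 9 × 6 × 5 = 270
Sorted descending: 384, 315, 270, 150, 90, 84, 21.
The fourth-highest RPN is 150 (#3).

150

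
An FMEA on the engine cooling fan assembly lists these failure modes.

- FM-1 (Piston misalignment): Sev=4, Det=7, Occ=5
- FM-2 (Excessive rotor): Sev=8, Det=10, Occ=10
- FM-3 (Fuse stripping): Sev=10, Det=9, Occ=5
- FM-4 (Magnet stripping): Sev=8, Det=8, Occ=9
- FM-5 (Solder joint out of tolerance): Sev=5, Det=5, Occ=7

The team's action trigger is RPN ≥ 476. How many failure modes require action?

2

RPN = Severity × Occurrence × Detection:
  FM-1: 4 × 5 × 7 = 140
  FM-2: 8 × 10 × 10 = 800
  FM-3: 10 × 5 × 9 = 450
  FM-4: 8 × 9 × 8 = 576
  FM-5: 5 × 7 × 5 = 175
Modes with RPN ≥ 476: FM-2 (800), FM-4 (576) → 2.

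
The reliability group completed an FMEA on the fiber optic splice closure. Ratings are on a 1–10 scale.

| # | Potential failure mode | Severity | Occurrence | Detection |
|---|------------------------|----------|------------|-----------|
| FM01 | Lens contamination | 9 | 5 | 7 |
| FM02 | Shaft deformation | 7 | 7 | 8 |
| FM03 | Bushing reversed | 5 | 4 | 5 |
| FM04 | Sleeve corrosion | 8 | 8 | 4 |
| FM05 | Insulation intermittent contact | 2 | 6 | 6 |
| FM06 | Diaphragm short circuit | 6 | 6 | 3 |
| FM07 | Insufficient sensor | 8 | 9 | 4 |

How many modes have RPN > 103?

5

RPN = Severity × Occurrence × Detection:
  FM01: 9 × 5 × 7 = 315
  FM02: 7 × 7 × 8 = 392
  FM03: 5 × 4 × 5 = 100
  FM04: 8 × 8 × 4 = 256
  FM05: 2 × 6 × 6 = 72
  FM06: 6 × 6 × 3 = 108
  FM07: 8 × 9 × 4 = 288
Modes with RPN > 103: FM01 (315), FM02 (392), FM04 (256), FM06 (108), FM07 (288) → 5.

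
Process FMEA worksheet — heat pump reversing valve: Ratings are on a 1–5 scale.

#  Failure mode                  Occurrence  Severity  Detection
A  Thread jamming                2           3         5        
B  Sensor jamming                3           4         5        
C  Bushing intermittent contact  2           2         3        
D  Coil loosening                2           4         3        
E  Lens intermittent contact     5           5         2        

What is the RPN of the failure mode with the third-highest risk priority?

30

RPN = Severity × Occurrence × Detection:
  A: 3 × 2 × 5 = 30
  B: 4 × 3 × 5 = 60
  C: 2 × 2 × 3 = 12
  D: 4 × 2 × 3 = 24
  E: 5 × 5 × 2 = 50
Sorted descending: 60, 50, 30, 24, 12.
The third-highest RPN is 30 (A).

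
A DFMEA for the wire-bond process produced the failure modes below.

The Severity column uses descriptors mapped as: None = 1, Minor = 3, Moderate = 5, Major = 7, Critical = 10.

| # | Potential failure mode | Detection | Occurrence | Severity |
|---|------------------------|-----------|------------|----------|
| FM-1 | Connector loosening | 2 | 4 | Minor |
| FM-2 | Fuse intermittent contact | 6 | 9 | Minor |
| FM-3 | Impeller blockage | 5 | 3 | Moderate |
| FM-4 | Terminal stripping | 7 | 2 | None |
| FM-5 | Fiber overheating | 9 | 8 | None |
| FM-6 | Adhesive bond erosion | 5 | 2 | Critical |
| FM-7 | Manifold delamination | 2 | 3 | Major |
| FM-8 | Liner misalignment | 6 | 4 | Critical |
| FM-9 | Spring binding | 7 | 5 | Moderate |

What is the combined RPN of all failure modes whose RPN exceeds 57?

824

RPN = Severity × Occurrence × Detection:
  FM-1: 3 × 4 × 2 = 24
  FM-2: 3 × 9 × 6 = 162
  FM-3: 5 × 3 × 5 = 75
  FM-4: 1 × 2 × 7 = 14
  FM-5: 1 × 8 × 9 = 72
  FM-6: 10 × 2 × 5 = 100
  FM-7: 7 × 3 × 2 = 42
  FM-8: 10 × 4 × 6 = 240
  FM-9: 5 × 5 × 7 = 175
RPN > 57: FM-2 (162), FM-3 (75), FM-5 (72), FM-6 (100), FM-8 (240), FM-9 (175).
Sum: 162 + 75 + 72 + 100 + 240 + 175 = 824.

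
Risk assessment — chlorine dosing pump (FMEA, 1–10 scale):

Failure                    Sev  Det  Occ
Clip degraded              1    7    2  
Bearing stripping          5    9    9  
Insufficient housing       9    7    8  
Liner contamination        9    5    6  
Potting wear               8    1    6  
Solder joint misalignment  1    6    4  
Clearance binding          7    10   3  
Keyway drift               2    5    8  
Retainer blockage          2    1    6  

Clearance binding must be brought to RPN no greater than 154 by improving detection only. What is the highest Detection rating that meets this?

7

Clearance binding: S=7, O=3, D=10 → current RPN = 210.
Fixed product = 21. Need 21 × D ≤ 154, so D ≤ 154/21 = 7.33.
Maximum integer Detection rating = 7 (gives RPN 147; D=8 would give 168 > 154).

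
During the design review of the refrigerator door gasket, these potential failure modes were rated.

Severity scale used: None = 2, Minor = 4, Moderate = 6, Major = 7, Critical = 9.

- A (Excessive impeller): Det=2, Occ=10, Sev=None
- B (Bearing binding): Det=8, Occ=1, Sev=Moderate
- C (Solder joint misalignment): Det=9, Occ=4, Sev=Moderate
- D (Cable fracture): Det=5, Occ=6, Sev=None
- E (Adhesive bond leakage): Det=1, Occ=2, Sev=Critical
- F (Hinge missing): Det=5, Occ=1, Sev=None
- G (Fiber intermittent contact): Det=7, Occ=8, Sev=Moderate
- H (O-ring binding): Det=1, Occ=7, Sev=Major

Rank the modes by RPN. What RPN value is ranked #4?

RPN = Severity × Occurrence × Detection:
  A: 2 × 10 × 2 = 40
  B: 6 × 1 × 8 = 48
  C: 6 × 4 × 9 = 216
  D: 2 × 6 × 5 = 60
  E: 9 × 2 × 1 = 18
  F: 2 × 1 × 5 = 10
  G: 6 × 8 × 7 = 336
  H: 7 × 7 × 1 = 49
Sorted descending: 336, 216, 60, 49, 48, 40, 18, 10.
The fourth-highest RPN is 49 (H).

49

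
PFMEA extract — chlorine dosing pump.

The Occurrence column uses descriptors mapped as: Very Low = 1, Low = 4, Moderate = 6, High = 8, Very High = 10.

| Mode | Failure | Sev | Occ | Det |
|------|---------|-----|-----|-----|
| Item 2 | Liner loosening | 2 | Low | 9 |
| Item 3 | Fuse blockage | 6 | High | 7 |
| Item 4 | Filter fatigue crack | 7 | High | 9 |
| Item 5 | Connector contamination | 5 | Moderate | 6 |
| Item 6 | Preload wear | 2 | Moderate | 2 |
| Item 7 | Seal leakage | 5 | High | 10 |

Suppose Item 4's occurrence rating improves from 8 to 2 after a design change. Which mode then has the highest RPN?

Item 7

RPN = Severity × Occurrence × Detection:
  Item 2: 2 × 4 × 9 = 72
  Item 3: 6 × 8 × 7 = 336
  Item 4: 7 × 8 × 9 = 504
  Item 5: 5 × 6 × 6 = 180
  Item 6: 2 × 6 × 2 = 24
  Item 7: 5 × 8 × 10 = 400
After action: Item 4 → 7 × 2 × 9 = 126.
Revised RPNs: Item 7=400, Item 3=336, Item 5=180, Item 4=126, Item 2=72, Item 6=24.
Highest is now Item 7 (400).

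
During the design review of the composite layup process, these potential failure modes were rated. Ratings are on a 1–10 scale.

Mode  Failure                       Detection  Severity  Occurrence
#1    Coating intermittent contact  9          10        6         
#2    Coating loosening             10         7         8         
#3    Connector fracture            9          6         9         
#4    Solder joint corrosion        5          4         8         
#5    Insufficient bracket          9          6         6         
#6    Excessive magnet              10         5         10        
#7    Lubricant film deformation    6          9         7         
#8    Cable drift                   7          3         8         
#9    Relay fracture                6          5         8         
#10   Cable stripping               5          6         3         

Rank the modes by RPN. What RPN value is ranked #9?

160

RPN = Severity × Occurrence × Detection:
  #1: 10 × 6 × 9 = 540
  #2: 7 × 8 × 10 = 560
  #3: 6 × 9 × 9 = 486
  #4: 4 × 8 × 5 = 160
  #5: 6 × 6 × 9 = 324
  #6: 5 × 10 × 10 = 500
  #7: 9 × 7 × 6 = 378
  #8: 3 × 8 × 7 = 168
  #9: 5 × 8 × 6 = 240
  #10: 6 × 3 × 5 = 90
Sorted descending: 560, 540, 500, 486, 378, 324, 240, 168, 160, 90.
The 9th-highest RPN is 160 (#4).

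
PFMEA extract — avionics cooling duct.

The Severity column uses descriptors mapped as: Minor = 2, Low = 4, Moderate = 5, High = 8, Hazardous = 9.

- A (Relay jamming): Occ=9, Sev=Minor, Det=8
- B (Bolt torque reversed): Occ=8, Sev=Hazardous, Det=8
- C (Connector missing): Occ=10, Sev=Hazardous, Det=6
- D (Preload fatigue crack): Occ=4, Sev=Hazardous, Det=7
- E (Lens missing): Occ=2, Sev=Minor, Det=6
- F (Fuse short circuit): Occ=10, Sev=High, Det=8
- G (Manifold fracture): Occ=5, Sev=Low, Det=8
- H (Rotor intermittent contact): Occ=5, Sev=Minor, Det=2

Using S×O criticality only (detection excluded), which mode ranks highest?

Criticality = Severity × Occurrence:
  A: 2 × 9 = 18
  B: 9 × 8 = 72
  C: 9 × 10 = 90
  D: 9 × 4 = 36
  E: 2 × 2 = 4
  F: 8 × 10 = 80
  G: 4 × 5 = 20
  H: 2 × 5 = 10
Highest criticality is 90 → C.

C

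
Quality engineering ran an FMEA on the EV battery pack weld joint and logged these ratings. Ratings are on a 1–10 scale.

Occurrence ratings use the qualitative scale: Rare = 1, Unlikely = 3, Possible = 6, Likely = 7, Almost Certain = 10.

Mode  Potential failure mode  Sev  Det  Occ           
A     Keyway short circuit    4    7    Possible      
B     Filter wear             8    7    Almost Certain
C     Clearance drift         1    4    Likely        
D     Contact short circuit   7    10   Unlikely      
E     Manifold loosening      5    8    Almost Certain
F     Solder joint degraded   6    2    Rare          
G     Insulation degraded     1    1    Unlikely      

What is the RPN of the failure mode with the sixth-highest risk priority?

RPN = Severity × Occurrence × Detection:
  A: 4 × 6 × 7 = 168
  B: 8 × 10 × 7 = 560
  C: 1 × 7 × 4 = 28
  D: 7 × 3 × 10 = 210
  E: 5 × 10 × 8 = 400
  F: 6 × 1 × 2 = 12
  G: 1 × 3 × 1 = 3
Sorted descending: 560, 400, 210, 168, 28, 12, 3.
The sixth-highest RPN is 12 (F).

12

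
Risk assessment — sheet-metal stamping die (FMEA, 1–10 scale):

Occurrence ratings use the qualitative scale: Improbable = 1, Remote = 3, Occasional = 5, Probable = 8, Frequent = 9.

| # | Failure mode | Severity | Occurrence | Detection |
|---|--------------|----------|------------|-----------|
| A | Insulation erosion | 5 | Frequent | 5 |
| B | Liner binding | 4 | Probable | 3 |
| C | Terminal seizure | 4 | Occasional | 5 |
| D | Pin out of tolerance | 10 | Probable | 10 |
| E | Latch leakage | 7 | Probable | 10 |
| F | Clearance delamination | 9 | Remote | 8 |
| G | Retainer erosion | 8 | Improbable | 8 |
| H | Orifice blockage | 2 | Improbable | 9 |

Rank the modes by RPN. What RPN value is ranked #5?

RPN = Severity × Occurrence × Detection:
  A: 5 × 9 × 5 = 225
  B: 4 × 8 × 3 = 96
  C: 4 × 5 × 5 = 100
  D: 10 × 8 × 10 = 800
  E: 7 × 8 × 10 = 560
  F: 9 × 3 × 8 = 216
  G: 8 × 1 × 8 = 64
  H: 2 × 1 × 9 = 18
Sorted descending: 800, 560, 225, 216, 100, 96, 64, 18.
The fifth-highest RPN is 100 (C).

100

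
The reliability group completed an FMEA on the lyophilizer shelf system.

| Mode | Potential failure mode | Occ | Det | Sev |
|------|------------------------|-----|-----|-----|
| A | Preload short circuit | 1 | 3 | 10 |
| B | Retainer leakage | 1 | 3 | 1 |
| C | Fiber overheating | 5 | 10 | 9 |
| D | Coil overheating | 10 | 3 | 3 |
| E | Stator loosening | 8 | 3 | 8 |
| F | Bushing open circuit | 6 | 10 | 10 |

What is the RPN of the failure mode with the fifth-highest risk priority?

30

RPN = Severity × Occurrence × Detection:
  A: 10 × 1 × 3 = 30
  B: 1 × 1 × 3 = 3
  C: 9 × 5 × 10 = 450
  D: 3 × 10 × 3 = 90
  E: 8 × 8 × 3 = 192
  F: 10 × 6 × 10 = 600
Sorted descending: 600, 450, 192, 90, 30, 3.
The fifth-highest RPN is 30 (A).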